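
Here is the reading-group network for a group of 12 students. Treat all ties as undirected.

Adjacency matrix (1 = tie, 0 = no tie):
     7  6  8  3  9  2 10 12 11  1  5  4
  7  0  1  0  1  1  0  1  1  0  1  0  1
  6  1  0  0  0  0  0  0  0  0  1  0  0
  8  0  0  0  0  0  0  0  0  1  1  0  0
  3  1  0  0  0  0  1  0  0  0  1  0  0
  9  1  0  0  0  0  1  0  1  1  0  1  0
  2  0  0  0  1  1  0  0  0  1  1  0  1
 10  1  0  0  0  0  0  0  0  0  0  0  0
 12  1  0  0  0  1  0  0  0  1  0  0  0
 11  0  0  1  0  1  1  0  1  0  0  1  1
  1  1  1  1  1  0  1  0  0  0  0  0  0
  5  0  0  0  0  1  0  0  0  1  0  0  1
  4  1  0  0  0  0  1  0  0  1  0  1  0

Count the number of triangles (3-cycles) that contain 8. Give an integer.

0

8's neighbors are 1 and 11, but none of them are tied to each other, so no triangle contains 8.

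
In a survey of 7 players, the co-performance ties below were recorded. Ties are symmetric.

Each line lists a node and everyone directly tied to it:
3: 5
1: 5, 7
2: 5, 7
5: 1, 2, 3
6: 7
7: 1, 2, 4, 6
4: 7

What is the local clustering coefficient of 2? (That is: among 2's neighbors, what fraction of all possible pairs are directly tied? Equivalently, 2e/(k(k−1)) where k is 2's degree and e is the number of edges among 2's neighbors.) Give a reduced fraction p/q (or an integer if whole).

0

2's neighbors: 5 and 7 (k = 2).
Possible neighbor pairs: C(2,2) = 1. Edges among them: none → e = 0.
Clustering(2) = 0/1.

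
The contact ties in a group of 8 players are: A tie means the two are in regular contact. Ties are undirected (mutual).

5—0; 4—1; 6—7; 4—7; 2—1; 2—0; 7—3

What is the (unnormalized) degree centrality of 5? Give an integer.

5 is directly tied to 0. That is 1 neighbor, so the degree of 5 is 1.

1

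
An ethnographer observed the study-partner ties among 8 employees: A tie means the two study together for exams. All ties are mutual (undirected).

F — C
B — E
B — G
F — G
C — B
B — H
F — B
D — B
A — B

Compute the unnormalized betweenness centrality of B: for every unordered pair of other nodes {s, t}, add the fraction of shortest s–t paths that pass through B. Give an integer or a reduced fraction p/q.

37/2

Pairs whose geodesics pass through B — H–F: 1; H–D: 1; H–A: 1; H–E: 1; H–C: 1; H–G: 1; F–D: 1; F–A: 1; F–E: 1; D–A: 1; D–E: 1; D–C: 1; D–G: 1; A–E: 1 … (+5 more pairs).
All other pairs contribute 0.
Summing the contributions gives betweenness(B) = 37/2.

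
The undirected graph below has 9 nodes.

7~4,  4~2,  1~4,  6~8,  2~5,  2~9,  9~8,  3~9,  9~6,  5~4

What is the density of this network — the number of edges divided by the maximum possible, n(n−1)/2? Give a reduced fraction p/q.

There are 10 edges and 9 nodes, so the maximum possible is C(9,2) = 36.
Density = 10/36 = 5/18.

5/18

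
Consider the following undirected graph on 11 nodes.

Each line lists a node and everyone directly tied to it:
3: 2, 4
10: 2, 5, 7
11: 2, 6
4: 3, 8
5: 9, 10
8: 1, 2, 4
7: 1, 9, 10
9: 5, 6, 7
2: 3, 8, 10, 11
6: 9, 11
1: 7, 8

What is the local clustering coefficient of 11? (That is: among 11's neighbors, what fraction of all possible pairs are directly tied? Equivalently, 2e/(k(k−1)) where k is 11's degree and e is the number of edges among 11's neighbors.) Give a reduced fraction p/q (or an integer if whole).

0

11's neighbors: 2 and 6 (k = 2).
Possible neighbor pairs: C(2,2) = 1. Edges among them: none → e = 0.
Clustering(11) = 0/1.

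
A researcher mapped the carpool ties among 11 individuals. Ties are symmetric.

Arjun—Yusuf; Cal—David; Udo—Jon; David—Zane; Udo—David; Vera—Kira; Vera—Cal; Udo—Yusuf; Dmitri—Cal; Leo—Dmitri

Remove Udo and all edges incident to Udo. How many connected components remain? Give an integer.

Without Udo, the remaining ties split the others into: {Arjun, Yusuf}; {Cal, David, Dmitri, Kira, Leo, Vera, Zane}; {Jon}.
That's 3 separate components.

3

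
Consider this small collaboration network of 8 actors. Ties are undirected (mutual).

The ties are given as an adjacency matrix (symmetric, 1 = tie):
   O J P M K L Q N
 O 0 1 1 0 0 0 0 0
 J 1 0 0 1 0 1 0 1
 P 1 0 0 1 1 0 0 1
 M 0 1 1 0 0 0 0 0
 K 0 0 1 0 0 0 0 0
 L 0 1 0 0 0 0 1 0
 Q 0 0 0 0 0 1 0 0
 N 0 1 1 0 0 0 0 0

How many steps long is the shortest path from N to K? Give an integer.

2

One shortest route is N – P – K, which uses 2 edges, and N and K are not directly tied, so nothing shorter exists. So d(N,K) = 2.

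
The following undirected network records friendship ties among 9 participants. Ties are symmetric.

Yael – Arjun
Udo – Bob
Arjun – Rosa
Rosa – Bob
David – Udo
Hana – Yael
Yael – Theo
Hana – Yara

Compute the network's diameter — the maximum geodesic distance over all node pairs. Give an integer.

Eccentricity of each node (its greatest distance to any other): Arjun:4, Bob:5, David:7, Hana:6, Rosa:4, Theo:6, Udo:6, Yael:5, Yara:7.
The maximum eccentricity is 7, realized for instance by the pair Yara–David via Yara – Hana – Yael – Arjun – Rosa – Bob – Udo – David. So the diameter is 7.

7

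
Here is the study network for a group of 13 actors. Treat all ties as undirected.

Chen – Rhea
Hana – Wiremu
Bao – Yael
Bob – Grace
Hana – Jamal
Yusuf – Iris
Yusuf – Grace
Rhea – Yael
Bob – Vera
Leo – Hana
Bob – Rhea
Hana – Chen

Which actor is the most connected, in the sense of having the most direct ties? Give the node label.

Hana

Degrees — Bao:1, Bob:3, Chen:2, Grace:2, Hana:4, Iris:1, Jamal:1, Leo:1, Rhea:3, Vera:1, Wiremu:1, Yael:2, Yusuf:2.
The maximum is 4, attained only by Hana.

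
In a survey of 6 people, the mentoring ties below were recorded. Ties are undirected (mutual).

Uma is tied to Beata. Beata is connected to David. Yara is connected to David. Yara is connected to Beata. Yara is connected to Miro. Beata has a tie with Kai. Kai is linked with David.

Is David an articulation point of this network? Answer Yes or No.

Even without David, every remaining node can still reach every other (the residual graph is connected), so David is not a cut vertex.

No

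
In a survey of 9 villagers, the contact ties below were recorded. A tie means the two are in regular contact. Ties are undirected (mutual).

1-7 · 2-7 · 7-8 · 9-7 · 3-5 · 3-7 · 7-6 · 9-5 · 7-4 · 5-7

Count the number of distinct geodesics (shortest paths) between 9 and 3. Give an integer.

The shortest distance is 2. The length-2 paths are: 9–7–3; 9–5–3.
That gives 2 distinct shortest paths.

2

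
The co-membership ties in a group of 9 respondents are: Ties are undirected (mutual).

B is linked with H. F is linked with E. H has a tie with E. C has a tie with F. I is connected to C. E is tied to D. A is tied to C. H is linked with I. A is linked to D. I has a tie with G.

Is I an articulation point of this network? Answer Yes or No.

Yes

Removing I leaves {A, B, C, D, E, F, and H} with no path to {G}, so the network splits into 2 components. I is a cut vertex.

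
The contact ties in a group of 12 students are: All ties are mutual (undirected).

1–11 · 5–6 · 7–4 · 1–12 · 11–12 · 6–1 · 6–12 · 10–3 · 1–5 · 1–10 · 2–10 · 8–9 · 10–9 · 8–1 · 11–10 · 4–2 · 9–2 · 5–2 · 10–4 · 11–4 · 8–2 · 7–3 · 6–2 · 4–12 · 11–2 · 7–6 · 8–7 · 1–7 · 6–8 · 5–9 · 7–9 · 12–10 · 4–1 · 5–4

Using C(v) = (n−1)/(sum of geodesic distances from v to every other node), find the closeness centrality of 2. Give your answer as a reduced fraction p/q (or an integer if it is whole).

11/15

Distances from 2: 1:2, 3:2, 4:1, 5:1, 6:1, 7:2, 8:1, 9:1, 10:1, 11:1, 12:2. Sum = 15.
n = 12, so closeness = 11/15.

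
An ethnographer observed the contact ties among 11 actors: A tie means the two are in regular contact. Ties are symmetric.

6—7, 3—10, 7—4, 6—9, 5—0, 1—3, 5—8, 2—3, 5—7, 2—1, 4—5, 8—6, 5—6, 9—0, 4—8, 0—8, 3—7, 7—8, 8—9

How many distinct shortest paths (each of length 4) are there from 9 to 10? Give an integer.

2

The shortest distance is 4. The length-4 paths are: 9–6–7–3–10; 9–8–7–3–10.
That gives 2 distinct shortest paths.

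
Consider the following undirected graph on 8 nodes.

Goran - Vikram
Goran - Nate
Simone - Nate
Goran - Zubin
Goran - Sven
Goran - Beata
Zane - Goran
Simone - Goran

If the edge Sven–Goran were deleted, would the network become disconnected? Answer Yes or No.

Yes

Without the Sven–Goran edge there is no alternate route between Sven and Goran, so the network disconnects. It is a bridge.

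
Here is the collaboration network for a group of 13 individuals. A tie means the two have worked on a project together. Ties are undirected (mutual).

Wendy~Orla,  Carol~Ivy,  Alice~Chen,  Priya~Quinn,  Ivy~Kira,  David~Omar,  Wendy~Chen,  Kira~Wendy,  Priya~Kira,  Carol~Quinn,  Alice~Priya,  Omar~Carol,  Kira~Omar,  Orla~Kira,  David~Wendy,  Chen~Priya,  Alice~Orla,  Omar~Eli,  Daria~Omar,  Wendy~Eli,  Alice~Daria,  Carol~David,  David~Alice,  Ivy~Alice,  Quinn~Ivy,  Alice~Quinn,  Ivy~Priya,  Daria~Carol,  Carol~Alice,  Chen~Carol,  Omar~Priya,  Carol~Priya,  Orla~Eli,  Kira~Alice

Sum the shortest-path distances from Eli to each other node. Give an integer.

Distances from Eli: Alice:2, Carol:2, Chen:2, Daria:2, David:2, Ivy:3, Kira:2, Omar:1, Orla:1, Priya:2, Quinn:3, Wendy:1.
Sum = 2 + 2 + 2 + 2 + 2 + 3 + 2 + 1 + 1 + 2 + 3 + 1 = 23.

23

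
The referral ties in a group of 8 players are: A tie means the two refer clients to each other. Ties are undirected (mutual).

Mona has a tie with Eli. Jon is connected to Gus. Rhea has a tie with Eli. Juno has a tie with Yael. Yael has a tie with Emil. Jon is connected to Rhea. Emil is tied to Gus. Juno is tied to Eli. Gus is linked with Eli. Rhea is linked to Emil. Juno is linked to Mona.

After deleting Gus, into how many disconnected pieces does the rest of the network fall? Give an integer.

1

Gus's neighbors (Eli, Emil, and Jon) remain reachable from one another through other ties, so the rest of the network stays in one piece.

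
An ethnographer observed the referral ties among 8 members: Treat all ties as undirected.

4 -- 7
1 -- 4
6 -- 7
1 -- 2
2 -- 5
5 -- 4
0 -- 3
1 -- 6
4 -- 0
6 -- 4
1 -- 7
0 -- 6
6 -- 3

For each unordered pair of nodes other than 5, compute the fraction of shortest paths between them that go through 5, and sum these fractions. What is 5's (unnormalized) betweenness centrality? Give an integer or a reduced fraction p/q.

5/6

Pairs whose geodesics pass through 5 — 2–4: 1/2; 2–0: 1/3.
All other pairs contribute 0.
Summing the contributions gives betweenness(5) = 5/6.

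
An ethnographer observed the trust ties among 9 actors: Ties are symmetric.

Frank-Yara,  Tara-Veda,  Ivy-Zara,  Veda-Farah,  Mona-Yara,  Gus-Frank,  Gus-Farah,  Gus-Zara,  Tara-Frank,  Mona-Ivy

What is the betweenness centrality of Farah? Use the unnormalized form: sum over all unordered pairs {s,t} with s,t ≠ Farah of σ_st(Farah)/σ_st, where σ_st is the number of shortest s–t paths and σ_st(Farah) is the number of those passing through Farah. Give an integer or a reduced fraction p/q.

Pairs whose geodesics pass through Farah — Veda–Gus: 1; Veda–Zara: 1; Veda–Ivy: 1.
All other pairs contribute 0.
Summing the contributions gives betweenness(Farah) = 3.

3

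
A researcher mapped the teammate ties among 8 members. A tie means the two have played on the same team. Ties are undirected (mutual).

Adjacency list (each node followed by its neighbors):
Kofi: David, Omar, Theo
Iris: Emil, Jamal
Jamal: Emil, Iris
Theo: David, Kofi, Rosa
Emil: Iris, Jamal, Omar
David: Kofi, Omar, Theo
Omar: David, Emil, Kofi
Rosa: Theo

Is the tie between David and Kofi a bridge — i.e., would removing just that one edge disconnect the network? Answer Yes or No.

No

Even without that edge, David still reaches Kofi via David – Omar – Kofi, so the network stays connected. Not a bridge.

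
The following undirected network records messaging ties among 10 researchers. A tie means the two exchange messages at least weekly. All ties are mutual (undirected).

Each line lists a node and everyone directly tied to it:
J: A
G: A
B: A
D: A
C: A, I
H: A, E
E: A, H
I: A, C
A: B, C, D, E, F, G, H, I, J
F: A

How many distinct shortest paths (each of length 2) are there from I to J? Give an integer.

The shortest distance is 2, and the only length-2 path is I–A–J. So there is exactly 1 shortest path.

1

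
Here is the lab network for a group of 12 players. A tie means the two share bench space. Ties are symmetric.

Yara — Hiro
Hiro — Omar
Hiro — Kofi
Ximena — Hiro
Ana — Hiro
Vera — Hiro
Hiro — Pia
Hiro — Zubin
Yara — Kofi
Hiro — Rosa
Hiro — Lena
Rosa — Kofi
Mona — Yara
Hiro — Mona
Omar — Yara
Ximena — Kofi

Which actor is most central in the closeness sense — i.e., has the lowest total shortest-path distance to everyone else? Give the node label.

Farness (sum of distances to all others) for each node — Ana:21, Hiro:11, Kofi:18, Lena:21, Mona:20, Omar:20, Pia:21, Rosa:20, Vera:21, Ximena:20, Yara:18, Zubin:21.
The smallest farness is 11, for Hiro, so Hiro has the highest closeness.

Hiro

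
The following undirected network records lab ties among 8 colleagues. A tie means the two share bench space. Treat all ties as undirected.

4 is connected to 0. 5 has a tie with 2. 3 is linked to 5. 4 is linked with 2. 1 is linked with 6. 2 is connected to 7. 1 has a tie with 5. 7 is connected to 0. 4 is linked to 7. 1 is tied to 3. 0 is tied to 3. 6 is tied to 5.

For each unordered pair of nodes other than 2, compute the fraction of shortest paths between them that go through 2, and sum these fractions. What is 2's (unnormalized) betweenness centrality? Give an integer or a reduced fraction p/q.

Pairs whose geodesics pass through 2 — 7–5: 1; 7–6: 1; 7–1: 1/2; 4–5: 1; 4–6: 1; 4–1: 1/2.
All other pairs contribute 0.
Summing the contributions gives betweenness(2) = 5.

5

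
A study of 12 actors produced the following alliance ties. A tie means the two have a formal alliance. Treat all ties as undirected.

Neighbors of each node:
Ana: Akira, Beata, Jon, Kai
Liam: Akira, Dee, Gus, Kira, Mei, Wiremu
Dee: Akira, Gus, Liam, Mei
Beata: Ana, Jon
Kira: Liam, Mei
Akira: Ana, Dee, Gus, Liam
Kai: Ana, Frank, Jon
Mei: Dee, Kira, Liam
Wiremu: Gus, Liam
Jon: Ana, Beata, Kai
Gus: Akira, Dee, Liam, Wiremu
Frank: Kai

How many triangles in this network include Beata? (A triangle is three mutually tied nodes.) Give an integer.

Beata's neighbors: Ana and Jon.
Neighbor pairs that are themselves tied: Beata–Ana–Jon. Each forms one triangle with Beata, for 1 in total.

1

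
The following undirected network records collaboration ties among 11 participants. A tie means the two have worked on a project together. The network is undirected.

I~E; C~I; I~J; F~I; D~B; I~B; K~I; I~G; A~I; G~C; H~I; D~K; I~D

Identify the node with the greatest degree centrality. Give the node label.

I

Degrees — A:1, B:2, C:2, D:3, E:1, F:1, G:2, H:1, I:10, J:1, K:2.
The maximum is 10, attained only by I.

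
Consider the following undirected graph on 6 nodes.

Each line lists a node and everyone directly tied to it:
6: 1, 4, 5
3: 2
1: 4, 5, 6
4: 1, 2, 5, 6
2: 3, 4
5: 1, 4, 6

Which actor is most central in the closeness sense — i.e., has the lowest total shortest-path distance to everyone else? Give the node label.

4

Farness (sum of distances to all others) for each node — 1:8, 2:8, 3:12, 4:6, 5:8, 6:8.
The smallest farness is 6, for 4, so 4 has the highest closeness.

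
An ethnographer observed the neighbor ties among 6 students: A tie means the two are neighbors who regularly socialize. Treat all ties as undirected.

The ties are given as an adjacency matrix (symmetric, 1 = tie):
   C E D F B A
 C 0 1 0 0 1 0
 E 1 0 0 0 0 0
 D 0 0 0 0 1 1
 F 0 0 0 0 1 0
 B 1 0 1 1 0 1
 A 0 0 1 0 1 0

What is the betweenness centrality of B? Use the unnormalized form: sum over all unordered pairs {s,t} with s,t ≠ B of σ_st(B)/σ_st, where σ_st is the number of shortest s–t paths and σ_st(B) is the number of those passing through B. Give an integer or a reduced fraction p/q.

Pairs whose geodesics pass through B — C–D: 1; C–F: 1; C–A: 1; E–D: 1; E–F: 1; E–A: 1; D–F: 1; F–A: 1.
All other pairs contribute 0.
Summing the contributions gives betweenness(B) = 8.

8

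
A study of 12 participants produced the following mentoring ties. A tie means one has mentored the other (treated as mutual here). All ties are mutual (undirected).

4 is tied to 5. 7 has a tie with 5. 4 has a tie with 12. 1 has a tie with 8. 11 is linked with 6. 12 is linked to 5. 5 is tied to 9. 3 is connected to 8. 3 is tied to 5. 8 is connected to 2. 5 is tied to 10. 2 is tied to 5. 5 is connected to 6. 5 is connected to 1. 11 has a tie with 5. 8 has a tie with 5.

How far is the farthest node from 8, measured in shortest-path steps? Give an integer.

2

Distances from 8: 1:1, 2:1, 3:1, 4:2, 5:1, 6:2, 7:2, 9:2, 10:2, 11:2, 12:2.
The largest is 2 (to 10, 7, 11, 6, 12, 9, and 4), so the eccentricity of 8 is 2.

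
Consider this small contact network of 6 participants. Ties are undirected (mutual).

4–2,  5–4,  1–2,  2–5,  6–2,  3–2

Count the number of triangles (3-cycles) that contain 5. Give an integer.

1

5's neighbors: 2 and 4.
Neighbor pairs that are themselves tied: 5–2–4. Each forms one triangle with 5, for 1 in total.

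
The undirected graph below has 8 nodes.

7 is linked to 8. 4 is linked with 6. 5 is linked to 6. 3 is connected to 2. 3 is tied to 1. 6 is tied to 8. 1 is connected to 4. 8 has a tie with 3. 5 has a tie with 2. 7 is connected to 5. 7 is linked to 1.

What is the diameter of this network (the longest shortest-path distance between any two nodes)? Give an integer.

3

Eccentricity of each node (its greatest distance to any other): 1:2, 2:3, 3:2, 4:3, 5:2, 6:2, 7:2, 8:2.
The maximum eccentricity is 3, realized for instance by the pair 2–4 via 2 – 3 – 1 – 4. So the diameter is 3.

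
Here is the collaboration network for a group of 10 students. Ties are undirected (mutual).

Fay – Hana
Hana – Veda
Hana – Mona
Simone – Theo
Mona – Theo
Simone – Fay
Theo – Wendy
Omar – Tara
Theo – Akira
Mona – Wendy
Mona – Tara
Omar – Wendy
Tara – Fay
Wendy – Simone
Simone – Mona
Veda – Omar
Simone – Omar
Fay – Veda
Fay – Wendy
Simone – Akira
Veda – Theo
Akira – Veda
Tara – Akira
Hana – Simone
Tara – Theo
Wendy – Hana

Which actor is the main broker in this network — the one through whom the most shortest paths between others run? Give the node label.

Unnormalized betweenness of each node: Akira:13/20, Fay:33/20, Hana:6/5, Mona:6/5, Omar:23/20, Simone:47/12, Tara:7/3, Theo:149/60, Veda:5/2, Wendy:23/12.
Simone has the largest value, 47/12, making it the main broker — the node through which the most shortest paths run.

Simone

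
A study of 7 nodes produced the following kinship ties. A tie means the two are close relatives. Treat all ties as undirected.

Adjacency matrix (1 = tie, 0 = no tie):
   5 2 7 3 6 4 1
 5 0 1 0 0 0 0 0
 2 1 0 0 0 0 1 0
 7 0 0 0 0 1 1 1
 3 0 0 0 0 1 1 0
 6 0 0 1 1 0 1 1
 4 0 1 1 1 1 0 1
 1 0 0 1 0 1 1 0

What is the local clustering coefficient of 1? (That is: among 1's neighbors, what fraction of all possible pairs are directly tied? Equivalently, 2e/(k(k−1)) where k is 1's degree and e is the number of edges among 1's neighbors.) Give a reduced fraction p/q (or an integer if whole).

1

1's neighbors: 4, 6, and 7 (k = 3).
Possible neighbor pairs: C(3,2) = 3. Edges among them: 4–6, 4–7, 6–7 → e = 3.
Clustering(1) = 3/3 = 1.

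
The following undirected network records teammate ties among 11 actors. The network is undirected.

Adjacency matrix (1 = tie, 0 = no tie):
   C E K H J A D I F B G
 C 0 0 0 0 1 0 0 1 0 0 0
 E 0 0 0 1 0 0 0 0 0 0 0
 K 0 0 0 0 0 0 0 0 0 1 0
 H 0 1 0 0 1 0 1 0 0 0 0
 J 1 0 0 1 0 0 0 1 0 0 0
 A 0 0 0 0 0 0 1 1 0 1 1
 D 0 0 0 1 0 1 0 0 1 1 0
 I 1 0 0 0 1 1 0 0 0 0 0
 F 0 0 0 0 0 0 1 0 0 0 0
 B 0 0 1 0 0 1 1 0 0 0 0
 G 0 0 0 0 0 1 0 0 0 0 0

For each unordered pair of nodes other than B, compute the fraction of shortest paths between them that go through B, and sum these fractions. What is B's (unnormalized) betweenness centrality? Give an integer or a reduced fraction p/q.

9

Pairs whose geodesics pass through B — C–K: 1; E–K: 1; K–H: 1; K–J: 2/2; K–A: 1; K–D: 1; K–I: 1; K–F: 1; K–G: 1.
All other pairs contribute 0.
Summing the contributions gives betweenness(B) = 9.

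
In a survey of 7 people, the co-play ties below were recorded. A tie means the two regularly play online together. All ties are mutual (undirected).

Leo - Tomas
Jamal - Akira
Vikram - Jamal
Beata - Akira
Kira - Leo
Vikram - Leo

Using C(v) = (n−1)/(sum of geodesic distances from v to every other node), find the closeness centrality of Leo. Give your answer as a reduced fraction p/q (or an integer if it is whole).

Distances from Leo: Akira:3, Beata:4, Jamal:2, Kira:1, Tomas:1, Vikram:1. Sum = 12.
n = 7, so closeness = 6/12 = 1/2.

1/2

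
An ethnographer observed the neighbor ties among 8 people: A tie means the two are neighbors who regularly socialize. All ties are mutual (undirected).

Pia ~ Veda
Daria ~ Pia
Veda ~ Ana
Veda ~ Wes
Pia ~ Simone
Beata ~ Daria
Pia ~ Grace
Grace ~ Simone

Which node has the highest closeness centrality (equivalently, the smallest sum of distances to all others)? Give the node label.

Pia

Farness (sum of distances to all others) for each node — Ana:18, Beata:20, Daria:14, Grace:15, Pia:10, Simone:15, Veda:12, Wes:18.
The smallest farness is 10, for Pia, so Pia has the highest closeness.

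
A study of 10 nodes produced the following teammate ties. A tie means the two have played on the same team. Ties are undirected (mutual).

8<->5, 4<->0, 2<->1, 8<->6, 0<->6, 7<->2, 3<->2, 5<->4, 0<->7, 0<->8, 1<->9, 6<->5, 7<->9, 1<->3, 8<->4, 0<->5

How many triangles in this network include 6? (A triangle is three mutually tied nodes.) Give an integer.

3

6's neighbors: 0, 5, and 8.
Neighbor pairs that are themselves tied: 6–0–5; 6–0–8; 6–5–8. Each forms one triangle with 6, for 3 in total.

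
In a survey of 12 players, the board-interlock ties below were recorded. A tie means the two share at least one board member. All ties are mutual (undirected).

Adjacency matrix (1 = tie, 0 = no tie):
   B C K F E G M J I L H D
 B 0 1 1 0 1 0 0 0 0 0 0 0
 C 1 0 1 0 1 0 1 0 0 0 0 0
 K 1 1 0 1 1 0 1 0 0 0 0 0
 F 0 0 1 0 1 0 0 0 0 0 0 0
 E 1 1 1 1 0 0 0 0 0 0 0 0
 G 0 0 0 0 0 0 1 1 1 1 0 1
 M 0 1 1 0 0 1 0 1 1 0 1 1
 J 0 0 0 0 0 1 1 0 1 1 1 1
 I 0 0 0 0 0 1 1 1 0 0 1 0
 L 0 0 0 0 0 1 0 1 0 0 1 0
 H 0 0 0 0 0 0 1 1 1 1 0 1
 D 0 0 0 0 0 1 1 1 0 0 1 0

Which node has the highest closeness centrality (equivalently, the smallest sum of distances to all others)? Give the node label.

M

Farness (sum of distances to all others) for each node — B:26, C:19, D:21, E:25, F:27, G:20, H:20, I:21, J:19, K:18, L:27, M:15.
The smallest farness is 15, for M, so M has the highest closeness.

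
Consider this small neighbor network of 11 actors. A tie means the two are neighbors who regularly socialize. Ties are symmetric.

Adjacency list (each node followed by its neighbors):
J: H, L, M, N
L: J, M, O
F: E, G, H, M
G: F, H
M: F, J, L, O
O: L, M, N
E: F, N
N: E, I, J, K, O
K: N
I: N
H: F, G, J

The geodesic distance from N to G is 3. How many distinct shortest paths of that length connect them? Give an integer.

2

The shortest distance is 3. The length-3 paths are: N–E–F–G; N–J–H–G.
That gives 2 distinct shortest paths.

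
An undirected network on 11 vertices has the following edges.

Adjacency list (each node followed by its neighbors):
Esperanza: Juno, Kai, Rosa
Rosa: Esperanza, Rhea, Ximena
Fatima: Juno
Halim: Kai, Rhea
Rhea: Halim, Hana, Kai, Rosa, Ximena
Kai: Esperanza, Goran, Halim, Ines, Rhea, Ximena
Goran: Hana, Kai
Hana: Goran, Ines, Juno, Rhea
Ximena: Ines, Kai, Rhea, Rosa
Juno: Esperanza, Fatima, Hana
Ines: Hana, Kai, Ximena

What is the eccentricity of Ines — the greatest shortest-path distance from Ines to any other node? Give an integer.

Distances from Ines: Esperanza:2, Fatima:3, Goran:2, Halim:2, Hana:1, Juno:2, Kai:1, Rhea:2, Rosa:2, Ximena:1.
The largest is 3 (to Fatima), so the eccentricity of Ines is 3.

3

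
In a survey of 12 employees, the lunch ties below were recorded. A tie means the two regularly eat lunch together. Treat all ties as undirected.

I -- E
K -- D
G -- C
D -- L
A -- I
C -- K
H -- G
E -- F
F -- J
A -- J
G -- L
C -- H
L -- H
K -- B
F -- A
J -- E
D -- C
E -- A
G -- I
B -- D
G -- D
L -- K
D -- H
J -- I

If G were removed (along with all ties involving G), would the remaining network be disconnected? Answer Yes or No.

Removing G leaves {A, E, F, I, and J} with no path to {B, C, D, H, K, and L}, so the network splits into 2 components. G is a cut vertex.

Yes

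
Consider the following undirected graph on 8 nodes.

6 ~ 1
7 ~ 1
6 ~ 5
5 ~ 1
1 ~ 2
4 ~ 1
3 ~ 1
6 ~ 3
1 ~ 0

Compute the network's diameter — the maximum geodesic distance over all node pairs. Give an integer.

Eccentricity of each node (its greatest distance to any other): 0:2, 1:1, 2:2, 3:2, 4:2, 5:2, 6:2, 7:2.
The maximum eccentricity is 2, realized for instance by the pair 5–0 via 5 – 1 – 0. So the diameter is 2.

2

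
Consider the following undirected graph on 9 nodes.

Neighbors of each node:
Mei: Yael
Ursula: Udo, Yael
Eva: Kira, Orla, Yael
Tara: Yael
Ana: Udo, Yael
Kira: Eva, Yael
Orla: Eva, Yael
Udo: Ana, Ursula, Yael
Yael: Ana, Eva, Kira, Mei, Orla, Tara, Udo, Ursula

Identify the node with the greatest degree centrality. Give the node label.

Degrees — Ana:2, Eva:3, Kira:2, Mei:1, Orla:2, Tara:1, Udo:3, Ursula:2, Yael:8.
The maximum is 8, attained only by Yael.

Yael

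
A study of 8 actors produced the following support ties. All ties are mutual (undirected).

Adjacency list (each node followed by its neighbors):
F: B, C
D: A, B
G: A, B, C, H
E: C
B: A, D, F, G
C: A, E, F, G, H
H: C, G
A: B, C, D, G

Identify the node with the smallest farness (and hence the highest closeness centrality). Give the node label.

C

Farness (sum of distances to all others) for each node — A:10, B:11, C:9, D:14, E:15, F:12, G:10, H:13.
The smallest farness is 9, for C, so C has the highest closeness.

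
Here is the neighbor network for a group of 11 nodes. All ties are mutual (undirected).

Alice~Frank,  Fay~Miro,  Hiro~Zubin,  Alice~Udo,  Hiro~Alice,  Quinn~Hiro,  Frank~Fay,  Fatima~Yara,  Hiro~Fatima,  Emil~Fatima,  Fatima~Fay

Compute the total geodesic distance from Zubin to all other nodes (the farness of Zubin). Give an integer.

26

Distances from Zubin: Alice:2, Emil:3, Fatima:2, Fay:3, Frank:3, Hiro:1, Miro:4, Quinn:2, Udo:3, Yara:3.
Sum = 2 + 3 + 2 + 3 + 3 + 1 + 4 + 2 + 3 + 3 = 26.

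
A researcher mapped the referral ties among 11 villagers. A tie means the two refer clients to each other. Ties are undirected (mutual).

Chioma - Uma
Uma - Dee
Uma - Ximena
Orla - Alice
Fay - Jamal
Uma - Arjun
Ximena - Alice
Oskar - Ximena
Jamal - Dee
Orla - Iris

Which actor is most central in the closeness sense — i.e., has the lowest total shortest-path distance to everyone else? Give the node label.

Uma

Farness (sum of distances to all others) for each node — Alice:26, Arjun:29, Chioma:29, Dee:25, Fay:41, Iris:42, Jamal:32, Orla:33, Oskar:30, Uma:20, Ximena:21.
The smallest farness is 20, for Uma, so Uma has the highest closeness.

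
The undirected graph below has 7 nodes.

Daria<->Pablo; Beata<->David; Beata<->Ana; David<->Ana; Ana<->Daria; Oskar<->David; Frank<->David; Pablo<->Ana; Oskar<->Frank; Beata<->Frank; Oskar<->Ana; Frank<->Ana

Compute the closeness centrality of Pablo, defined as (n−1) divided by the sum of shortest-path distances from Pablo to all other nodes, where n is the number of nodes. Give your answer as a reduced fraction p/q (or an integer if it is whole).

3/5

Distances from Pablo: Ana:1, Beata:2, Daria:1, David:2, Frank:2, Oskar:2. Sum = 10.
n = 7, so closeness = 6/10 = 3/5.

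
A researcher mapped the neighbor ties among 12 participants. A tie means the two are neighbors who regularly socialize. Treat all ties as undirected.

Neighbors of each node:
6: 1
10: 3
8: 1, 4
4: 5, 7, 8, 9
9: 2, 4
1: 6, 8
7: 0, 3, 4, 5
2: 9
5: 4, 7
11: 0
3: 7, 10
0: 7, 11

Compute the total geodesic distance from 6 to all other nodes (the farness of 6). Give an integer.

45

Distances from 6: 0:5, 1:1, 2:5, 3:5, 4:3, 5:4, 7:4, 8:2, 9:4, 10:6, 11:6.
Sum = 5 + 1 + 5 + 5 + 3 + 4 + 4 + 2 + 4 + 6 + 6 = 45.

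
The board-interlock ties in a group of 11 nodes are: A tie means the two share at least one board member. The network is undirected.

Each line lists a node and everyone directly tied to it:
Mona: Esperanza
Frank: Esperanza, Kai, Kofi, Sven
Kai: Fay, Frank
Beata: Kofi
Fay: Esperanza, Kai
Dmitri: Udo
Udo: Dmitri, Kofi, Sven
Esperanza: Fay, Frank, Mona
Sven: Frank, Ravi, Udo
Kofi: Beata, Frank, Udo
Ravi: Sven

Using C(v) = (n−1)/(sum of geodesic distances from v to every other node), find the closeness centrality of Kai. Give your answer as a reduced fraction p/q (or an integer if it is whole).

5/12

Distances from Kai: Beata:3, Dmitri:4, Esperanza:2, Fay:1, Frank:1, Kofi:2, Mona:3, Ravi:3, Sven:2, Udo:3. Sum = 24.
n = 11, so closeness = 10/24 = 5/12.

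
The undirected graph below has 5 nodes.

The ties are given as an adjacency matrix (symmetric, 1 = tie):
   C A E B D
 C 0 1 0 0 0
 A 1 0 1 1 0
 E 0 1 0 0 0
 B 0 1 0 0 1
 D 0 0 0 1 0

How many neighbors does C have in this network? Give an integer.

1

C is directly tied to A. That is 1 neighbor, so the degree of C is 1.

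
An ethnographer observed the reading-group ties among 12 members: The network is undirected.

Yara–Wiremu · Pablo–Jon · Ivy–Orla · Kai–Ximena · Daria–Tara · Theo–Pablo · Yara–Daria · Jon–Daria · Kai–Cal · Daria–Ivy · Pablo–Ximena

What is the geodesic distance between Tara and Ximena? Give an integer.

4

One shortest route is Tara – Daria – Jon – Pablo – Ximena, which uses 4 edges, and at distance 3 from Tara we only reach {Orla, Pablo, Wiremu}, which does not include Ximena. So d(Tara,Ximena) = 4.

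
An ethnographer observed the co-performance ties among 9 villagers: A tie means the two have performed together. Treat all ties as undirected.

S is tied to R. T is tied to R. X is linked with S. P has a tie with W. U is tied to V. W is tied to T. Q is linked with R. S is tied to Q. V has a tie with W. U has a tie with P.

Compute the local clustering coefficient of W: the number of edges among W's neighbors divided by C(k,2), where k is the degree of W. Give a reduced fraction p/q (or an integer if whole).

0

W's neighbors: P, T, and V (k = 3).
Possible neighbor pairs: C(3,2) = 3. Edges among them: none → e = 0.
Clustering(W) = 0/3 = 0.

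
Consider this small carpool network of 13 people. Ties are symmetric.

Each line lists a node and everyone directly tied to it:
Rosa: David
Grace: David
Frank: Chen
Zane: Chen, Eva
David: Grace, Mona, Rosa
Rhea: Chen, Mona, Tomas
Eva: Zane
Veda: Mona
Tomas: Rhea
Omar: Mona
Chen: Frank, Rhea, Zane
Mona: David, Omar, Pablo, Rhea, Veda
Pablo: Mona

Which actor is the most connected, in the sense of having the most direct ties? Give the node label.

Mona

Degrees — Chen:3, David:3, Eva:1, Frank:1, Grace:1, Mona:5, Omar:1, Pablo:1, Rhea:3, Rosa:1, Tomas:1, Veda:1, Zane:2.
The maximum is 5, attained only by Mona.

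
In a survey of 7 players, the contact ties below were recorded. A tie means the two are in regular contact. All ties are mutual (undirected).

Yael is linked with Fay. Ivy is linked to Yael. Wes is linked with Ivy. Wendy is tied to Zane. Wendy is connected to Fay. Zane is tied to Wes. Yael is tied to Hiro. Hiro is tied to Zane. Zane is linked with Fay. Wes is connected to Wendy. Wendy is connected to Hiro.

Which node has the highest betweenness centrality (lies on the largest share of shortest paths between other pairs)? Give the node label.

Unnormalized betweenness of each node: Fay:1, Hiro:1, Ivy:1, Wendy:4/3, Wes:2, Yael:7/3, Zane:4/3.
Yael has the largest value, 7/3, making it the main broker — the node through which the most shortest paths run.

Yael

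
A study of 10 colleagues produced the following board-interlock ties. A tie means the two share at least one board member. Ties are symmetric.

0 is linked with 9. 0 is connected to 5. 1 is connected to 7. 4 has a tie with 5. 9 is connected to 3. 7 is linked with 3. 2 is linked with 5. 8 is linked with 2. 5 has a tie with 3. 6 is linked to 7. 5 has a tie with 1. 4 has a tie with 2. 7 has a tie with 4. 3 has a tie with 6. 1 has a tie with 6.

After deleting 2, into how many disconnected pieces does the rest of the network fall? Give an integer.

Without 2, the remaining ties split the others into: {0, 1, 3, 4, 5, 6, 7, 9}; {8}.
That's 2 separate components.

2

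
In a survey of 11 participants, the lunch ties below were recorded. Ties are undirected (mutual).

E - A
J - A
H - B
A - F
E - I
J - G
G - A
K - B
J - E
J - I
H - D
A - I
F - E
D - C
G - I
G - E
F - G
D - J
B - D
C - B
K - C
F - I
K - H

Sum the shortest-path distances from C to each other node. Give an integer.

23

Distances from C: A:3, B:1, D:1, E:3, F:4, G:3, H:2, I:3, J:2, K:1.
Sum = 3 + 1 + 1 + 3 + 4 + 3 + 2 + 3 + 2 + 1 = 23.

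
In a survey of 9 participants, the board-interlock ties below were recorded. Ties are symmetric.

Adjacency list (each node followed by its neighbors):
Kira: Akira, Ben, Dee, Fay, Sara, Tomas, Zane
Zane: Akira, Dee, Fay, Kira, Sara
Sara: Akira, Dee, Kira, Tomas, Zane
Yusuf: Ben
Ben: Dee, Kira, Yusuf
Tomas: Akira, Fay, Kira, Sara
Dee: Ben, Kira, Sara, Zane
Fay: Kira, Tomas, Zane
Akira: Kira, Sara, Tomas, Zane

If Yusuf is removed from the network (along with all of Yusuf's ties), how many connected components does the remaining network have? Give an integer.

Yusuf's neighbors (Ben) remain reachable from one another through other ties, so the rest of the network stays in one piece.

1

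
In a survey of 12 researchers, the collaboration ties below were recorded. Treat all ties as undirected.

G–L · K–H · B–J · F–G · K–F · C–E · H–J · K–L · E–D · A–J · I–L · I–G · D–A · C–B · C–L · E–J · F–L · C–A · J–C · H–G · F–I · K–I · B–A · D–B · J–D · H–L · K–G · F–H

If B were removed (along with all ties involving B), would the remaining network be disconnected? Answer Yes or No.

No

Even without B, every remaining node can still reach every other (the residual graph is connected), so B is not a cut vertex.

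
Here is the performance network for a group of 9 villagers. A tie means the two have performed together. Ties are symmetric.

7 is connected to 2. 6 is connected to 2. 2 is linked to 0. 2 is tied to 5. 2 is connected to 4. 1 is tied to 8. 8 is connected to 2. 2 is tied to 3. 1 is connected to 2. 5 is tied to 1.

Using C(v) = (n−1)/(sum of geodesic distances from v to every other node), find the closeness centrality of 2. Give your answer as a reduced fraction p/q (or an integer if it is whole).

Distances from 2: 0:1, 1:1, 3:1, 4:1, 5:1, 6:1, 7:1, 8:1. Sum = 8.
n = 9, so closeness = 8/8 = 1.

1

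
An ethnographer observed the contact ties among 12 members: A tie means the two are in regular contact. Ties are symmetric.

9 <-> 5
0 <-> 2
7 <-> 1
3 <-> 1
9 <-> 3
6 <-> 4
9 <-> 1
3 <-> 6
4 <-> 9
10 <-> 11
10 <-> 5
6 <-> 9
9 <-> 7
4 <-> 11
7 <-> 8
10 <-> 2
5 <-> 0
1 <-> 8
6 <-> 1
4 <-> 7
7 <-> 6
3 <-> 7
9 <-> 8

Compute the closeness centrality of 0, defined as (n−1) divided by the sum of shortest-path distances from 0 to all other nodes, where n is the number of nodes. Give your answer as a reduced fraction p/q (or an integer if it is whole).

11/27

Distances from 0: 1:3, 2:1, 3:3, 4:3, 5:1, 6:3, 7:3, 8:3, 9:2, 10:2, 11:3. Sum = 27.
n = 12, so closeness = 11/27.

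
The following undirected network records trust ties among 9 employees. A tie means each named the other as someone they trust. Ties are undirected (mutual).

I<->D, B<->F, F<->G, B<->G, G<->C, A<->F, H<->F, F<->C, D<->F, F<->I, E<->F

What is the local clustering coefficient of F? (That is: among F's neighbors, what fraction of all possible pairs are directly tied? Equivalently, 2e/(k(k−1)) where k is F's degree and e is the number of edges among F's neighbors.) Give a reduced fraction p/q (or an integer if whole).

3/28

F's neighbors: A, B, C, D, E, G, H, and I (k = 8).
Possible neighbor pairs: C(8,2) = 28. Edges among them: B–G, C–G, D–I → e = 3.
Clustering(F) = 3/28.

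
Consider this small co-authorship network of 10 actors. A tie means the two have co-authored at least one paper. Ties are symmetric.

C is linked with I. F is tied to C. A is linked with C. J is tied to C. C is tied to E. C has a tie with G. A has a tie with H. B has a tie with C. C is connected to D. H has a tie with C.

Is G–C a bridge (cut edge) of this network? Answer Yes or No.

Without the G–C edge there is no alternate route between G and C, so the network disconnects. It is a bridge.

Yes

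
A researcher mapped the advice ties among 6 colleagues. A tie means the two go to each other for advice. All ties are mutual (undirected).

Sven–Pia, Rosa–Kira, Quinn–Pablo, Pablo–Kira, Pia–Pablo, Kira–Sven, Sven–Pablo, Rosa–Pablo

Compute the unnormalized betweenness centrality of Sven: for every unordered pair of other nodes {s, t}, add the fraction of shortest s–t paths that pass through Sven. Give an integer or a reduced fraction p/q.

Pairs whose geodesics pass through Sven — Kira–Pia: 1/2.
All other pairs contribute 0.
Summing the contributions gives betweenness(Sven) = 1/2.

1/2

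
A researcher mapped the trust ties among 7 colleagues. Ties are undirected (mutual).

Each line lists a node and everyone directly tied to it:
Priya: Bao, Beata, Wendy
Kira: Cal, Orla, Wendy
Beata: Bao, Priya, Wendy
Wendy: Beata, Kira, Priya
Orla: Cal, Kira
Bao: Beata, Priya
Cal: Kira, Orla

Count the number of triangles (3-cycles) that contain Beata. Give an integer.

2

Beata's neighbors: Bao, Priya, and Wendy.
Neighbor pairs that are themselves tied: Beata–Bao–Priya; Beata–Priya–Wendy. Each forms one triangle with Beata, for 2 in total.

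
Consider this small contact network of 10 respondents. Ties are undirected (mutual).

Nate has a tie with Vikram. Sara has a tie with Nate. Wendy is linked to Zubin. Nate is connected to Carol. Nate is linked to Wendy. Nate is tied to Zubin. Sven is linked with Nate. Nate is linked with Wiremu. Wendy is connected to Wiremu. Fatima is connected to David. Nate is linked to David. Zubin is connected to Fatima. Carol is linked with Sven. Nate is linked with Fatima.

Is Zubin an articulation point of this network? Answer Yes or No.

Even without Zubin, every remaining node can still reach every other (the residual graph is connected), so Zubin is not a cut vertex.

No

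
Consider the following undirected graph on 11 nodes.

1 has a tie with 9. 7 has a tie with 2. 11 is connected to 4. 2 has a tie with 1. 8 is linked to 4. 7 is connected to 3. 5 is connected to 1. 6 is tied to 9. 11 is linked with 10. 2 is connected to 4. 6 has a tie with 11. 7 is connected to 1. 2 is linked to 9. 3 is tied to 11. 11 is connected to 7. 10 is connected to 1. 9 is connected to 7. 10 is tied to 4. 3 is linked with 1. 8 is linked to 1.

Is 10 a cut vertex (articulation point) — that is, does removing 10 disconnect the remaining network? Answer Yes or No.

Even without 10, every remaining node can still reach every other (the residual graph is connected), so 10 is not a cut vertex.

No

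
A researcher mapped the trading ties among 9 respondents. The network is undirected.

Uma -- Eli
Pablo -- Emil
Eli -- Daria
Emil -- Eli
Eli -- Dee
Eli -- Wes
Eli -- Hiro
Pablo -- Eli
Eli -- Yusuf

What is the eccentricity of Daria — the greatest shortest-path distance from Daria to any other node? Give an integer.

Distances from Daria: Dee:2, Eli:1, Emil:2, Hiro:2, Pablo:2, Uma:2, Wes:2, Yusuf:2.
The largest is 2 (to Dee, Hiro, Yusuf, Uma, Pablo, Emil, and Wes), so the eccentricity of Daria is 2.

2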